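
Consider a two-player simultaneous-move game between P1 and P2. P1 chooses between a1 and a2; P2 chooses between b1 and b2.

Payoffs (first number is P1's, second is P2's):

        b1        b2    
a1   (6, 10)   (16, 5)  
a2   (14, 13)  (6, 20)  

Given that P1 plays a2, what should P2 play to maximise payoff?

Against a2, P2 earns 13 from b1 and 20 from b2.
So b2 is the best response.

b2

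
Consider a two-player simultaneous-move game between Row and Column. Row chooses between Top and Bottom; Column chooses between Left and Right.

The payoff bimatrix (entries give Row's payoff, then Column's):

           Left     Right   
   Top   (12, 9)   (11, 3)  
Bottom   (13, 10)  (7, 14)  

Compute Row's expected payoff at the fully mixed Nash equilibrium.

59/5

First find y, the probability Column plays Left, from Row's indifference between Top and Bottom: 12y + 11(1−y) = 13y + 7(1−y), giving y = 4/5.
Since Row is indifferent in equilibrium, Row's expected payoff equals the payoff from either row against (4/5, 1/5). Using Top: 12(4/5) + 11(1/5) = 59/5.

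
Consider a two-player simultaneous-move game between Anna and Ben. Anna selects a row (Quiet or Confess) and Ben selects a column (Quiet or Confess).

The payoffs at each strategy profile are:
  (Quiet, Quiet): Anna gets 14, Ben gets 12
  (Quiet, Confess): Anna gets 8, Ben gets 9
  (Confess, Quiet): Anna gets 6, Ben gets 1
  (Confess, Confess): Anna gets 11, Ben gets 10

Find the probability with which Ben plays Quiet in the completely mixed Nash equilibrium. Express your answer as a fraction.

3/11

Let c be the probability that Ben plays Quiet. In a completely mixed equilibrium, Anna must be indifferent between Quiet and Confess.
Anna's expected payoff from Quiet is 14c + 8(1−c); from Confess it is 6c + 11(1−c).
Setting these equal: 6c + 8 = −5c + 11, so c = 3/11.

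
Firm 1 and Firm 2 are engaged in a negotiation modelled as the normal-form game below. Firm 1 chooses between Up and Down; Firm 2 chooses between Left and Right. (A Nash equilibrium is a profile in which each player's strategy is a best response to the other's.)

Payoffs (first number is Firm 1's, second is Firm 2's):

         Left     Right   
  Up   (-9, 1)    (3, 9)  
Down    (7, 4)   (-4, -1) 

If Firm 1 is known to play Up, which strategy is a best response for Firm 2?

Against Up, Firm 2 earns 1 from Left and 9 from Right.
So Right is the best response.

Right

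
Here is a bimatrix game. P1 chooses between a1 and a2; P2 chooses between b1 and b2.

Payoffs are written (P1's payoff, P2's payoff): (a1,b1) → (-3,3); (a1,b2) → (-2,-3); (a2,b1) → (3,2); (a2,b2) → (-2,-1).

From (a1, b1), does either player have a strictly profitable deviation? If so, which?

P1

P1 at (a1, b1) earns -3; deviating to a2 yields 3 — a strict improvement.
P2 earns 3; deviating to b2 yields -3 — not better.
Only P1 has a strictly profitable deviation.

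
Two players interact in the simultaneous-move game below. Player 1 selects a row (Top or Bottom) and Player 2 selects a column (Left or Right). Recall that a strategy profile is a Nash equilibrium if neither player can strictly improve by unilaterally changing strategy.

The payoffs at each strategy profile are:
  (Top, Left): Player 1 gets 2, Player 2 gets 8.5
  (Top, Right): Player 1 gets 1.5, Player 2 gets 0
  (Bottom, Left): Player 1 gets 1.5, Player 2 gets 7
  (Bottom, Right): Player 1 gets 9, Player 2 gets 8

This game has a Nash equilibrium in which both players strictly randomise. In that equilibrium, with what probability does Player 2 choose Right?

Let q be the probability that Player 2 plays Left. In a completely mixed equilibrium, Player 1 must be indifferent between Top and Bottom.
Player 1's expected payoff from Top is 2q + 1.5(1−q); from Bottom it is 1.5q + 9(1−q).
Setting these equal: 0.5q + 1.5 = −7.5q + 9, so q = 15/16.
Therefore Player 2 plays Right with probability 1 − 15/16 = 1/16.

1/16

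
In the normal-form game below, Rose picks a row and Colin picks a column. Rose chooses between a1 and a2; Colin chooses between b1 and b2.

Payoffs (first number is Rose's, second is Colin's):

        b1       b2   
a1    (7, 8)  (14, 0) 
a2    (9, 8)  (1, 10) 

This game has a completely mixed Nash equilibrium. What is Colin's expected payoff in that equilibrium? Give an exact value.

First find x, the probability Rose plays a1, from Colin's indifference between b1 and b2: 8x + 8(1−x) = 10(1−x), giving x = 1/5.
Since Colin is indifferent in equilibrium, Colin's expected payoff equals the payoff from either column against (1/5, 4/5). Using b1: 8(1/5) + 8(4/5) = 8.

8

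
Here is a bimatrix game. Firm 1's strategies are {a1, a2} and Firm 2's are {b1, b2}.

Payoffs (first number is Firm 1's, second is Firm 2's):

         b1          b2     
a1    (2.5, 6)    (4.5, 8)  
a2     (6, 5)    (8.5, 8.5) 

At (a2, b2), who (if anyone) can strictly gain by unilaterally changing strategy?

Neither

Firm 1 at (a2, b2) earns 8.5; deviating to a1 yields 4.5 — not better.
Firm 2 earns 8.5; deviating to b1 yields 5 — not better.
Neither player can strictly improve; the profile is a Nash equilibrium.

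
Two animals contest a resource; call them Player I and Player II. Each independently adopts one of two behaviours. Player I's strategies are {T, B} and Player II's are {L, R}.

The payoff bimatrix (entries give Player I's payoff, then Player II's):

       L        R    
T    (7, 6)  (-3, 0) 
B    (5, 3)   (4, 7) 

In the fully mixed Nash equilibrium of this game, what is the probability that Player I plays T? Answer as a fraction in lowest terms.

2/5

Let x be the probability that Player I plays T. In a completely mixed equilibrium, Player II must be indifferent between L and R.
Player II's expected payoff from L is 6x + 3(1−x); from R it is 7(1−x).
Setting these equal: 3x + 3 = −7x + 7, so x = 2/5.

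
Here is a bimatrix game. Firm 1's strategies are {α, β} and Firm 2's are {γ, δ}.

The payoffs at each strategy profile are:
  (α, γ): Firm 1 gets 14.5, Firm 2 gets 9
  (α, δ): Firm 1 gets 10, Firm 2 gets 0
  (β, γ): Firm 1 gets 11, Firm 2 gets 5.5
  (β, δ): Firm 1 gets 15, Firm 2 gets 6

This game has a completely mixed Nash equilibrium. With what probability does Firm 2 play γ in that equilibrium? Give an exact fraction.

10/17

Let y be the probability that Firm 2 plays γ. In a completely mixed equilibrium, Firm 1 must be indifferent between α and β.
Firm 1's expected payoff from α is 14.5y + 10(1−y); from β it is 11y + 15(1−y).
Setting these equal: 4.5y + 10 = −4y + 15, so y = 10/17.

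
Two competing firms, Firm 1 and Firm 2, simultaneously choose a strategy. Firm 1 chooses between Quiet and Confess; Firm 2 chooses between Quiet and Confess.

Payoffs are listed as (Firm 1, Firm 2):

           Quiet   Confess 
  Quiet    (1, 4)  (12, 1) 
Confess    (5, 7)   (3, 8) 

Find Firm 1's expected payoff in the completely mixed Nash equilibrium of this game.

57/13

First find q, the probability Firm 2 plays Quiet, from Firm 1's indifference between Quiet and Confess: q + 12(1−q) = 5q + 3(1−q), giving q = 9/13.
Since Firm 1 is indifferent in equilibrium, Firm 1's expected payoff equals the payoff from either row against (9/13, 4/13). Using Quiet: (9/13) + 12(4/13) = 57/13.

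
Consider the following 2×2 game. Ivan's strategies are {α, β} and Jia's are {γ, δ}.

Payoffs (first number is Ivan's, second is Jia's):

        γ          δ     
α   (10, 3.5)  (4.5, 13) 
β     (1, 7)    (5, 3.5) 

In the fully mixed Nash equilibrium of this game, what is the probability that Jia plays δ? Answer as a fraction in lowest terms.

18/19

Let y be the probability that Jia plays γ. In a completely mixed equilibrium, Ivan must be indifferent between α and β.
Ivan's expected payoff from α is 10y + 4.5(1−y); from β it is y + 5(1−y).
Setting these equal: 5.5y + 4.5 = −4y + 5, so y = 1/19.
Therefore Jia plays δ with probability 1 − 1/19 = 18/19.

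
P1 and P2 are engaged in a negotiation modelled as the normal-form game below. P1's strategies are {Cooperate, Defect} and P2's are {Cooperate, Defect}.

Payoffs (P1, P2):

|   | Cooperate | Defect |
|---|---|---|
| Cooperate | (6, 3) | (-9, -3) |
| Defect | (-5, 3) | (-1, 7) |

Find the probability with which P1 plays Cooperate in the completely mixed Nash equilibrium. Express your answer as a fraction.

2/5

Let p be the probability that P1 plays Cooperate. In a completely mixed equilibrium, P2 must be indifferent between Cooperate and Defect.
P2's expected payoff from Cooperate is 3p + 3(1−p); from Defect it is −3p + 7(1−p).
Setting these equal: 3 = −10p + 7, so p = 2/5.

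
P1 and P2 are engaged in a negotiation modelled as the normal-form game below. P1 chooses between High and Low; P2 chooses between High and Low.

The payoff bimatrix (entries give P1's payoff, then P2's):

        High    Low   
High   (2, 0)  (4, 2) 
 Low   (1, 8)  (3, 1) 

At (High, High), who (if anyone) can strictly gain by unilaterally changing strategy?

P1 at (High, High) earns 2; deviating to Low yields 1 — not better.
P2 earns 0; deviating to Low yields 2 — a strict improvement.
Only P2 has a strictly profitable deviation.

P2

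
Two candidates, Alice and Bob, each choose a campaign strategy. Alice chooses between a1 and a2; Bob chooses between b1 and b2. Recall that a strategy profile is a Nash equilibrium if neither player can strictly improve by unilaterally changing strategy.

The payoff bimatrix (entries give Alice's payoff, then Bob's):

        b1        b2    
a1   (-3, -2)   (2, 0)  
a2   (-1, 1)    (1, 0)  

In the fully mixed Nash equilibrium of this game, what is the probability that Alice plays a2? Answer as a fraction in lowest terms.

Let r be the probability that Alice plays a1. In a completely mixed equilibrium, Bob must be indifferent between b1 and b2.
Bob's expected payoff from b1 is −2r + (1−r); from b2 it is 0.
Setting these equal: −3r + 1 = 0, so r = 1/3.
Therefore Alice plays a2 with probability 1 − 1/3 = 2/3.

2/3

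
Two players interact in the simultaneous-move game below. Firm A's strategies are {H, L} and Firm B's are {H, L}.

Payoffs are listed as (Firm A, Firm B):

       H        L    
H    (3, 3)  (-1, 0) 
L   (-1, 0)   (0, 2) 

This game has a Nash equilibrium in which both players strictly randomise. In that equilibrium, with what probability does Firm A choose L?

3/5

Let x be the probability that Firm A plays H. In a completely mixed equilibrium, Firm B must be indifferent between H and L.
Firm B's expected payoff from H is 3x; from L it is 2(1−x).
Setting these equal: 3x = −2x + 2, so x = 2/5.
Therefore Firm A plays L with probability 1 − 2/5 = 3/5.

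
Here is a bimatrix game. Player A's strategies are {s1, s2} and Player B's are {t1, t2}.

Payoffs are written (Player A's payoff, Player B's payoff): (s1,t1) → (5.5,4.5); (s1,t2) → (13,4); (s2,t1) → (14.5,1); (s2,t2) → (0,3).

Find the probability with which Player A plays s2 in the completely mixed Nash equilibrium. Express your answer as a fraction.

Let p be the probability that Player A plays s1. In a completely mixed equilibrium, Player B must be indifferent between t1 and t2.
Player B's expected payoff from t1 is 4.5p + (1−p); from t2 it is 4p + 3(1−p).
Setting these equal: 3.5p + 1 = p + 3, so p = 4/5.
Therefore Player A plays s2 with probability 1 − 4/5 = 1/5.

1/5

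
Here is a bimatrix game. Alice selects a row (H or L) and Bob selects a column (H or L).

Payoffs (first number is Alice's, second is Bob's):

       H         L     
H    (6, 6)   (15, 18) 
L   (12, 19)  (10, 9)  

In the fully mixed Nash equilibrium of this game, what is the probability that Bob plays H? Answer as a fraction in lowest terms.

Let y be the probability that Bob plays H. In a completely mixed equilibrium, Alice must be indifferent between H and L.
Alice's expected payoff from H is 6y + 15(1−y); from L it is 12y + 10(1−y).
Setting these equal: −9y + 15 = 2y + 10, so y = 5/11.

5/11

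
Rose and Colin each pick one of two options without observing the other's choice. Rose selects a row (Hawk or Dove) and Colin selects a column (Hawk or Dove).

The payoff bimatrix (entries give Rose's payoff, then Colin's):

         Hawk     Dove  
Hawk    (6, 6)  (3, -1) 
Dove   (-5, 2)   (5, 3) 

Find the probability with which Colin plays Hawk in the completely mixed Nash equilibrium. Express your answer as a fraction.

Let y be the probability that Colin plays Hawk. In a completely mixed equilibrium, Rose must be indifferent between Hawk and Dove.
Rose's expected payoff from Hawk is 6y + 3(1−y); from Dove it is −5y + 5(1−y).
Setting these equal: 3y + 3 = −10y + 5, so y = 2/13.

2/13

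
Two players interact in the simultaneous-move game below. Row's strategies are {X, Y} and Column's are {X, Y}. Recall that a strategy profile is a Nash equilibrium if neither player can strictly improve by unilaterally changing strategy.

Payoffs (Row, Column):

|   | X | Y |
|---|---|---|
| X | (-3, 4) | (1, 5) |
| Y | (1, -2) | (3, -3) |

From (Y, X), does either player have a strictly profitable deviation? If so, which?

Neither

Row at (Y, X) earns 1; deviating to X yields -3 — not better.
Column earns -2; deviating to Y yields -3 — not better.
Neither player can strictly improve; the profile is a Nash equilibrium.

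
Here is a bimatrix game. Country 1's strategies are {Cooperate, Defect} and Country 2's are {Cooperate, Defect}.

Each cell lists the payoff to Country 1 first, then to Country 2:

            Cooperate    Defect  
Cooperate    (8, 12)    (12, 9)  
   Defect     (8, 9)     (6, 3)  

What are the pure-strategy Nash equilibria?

(Cooperate, Cooperate): Country 1 gets 8 ≥ 8 from Defect, and Country 2 gets 12 ≥ 9 from Defect — Nash equilibrium.
(Cooperate, Defect): Country 2 prefers Cooperate (12 > 9) — not an equilibrium.
(Defect, Cooperate): Country 1 gets 8 ≥ 8 from Cooperate, and Country 2 gets 9 ≥ 3 from Defect — Nash equilibrium.
(Defect, Defect): Country 1 prefers Cooperate (12 > 6); Country 2 prefers Cooperate (9 > 3) — not an equilibrium.

(Cooperate, Cooperate) and (Defect, Cooperate)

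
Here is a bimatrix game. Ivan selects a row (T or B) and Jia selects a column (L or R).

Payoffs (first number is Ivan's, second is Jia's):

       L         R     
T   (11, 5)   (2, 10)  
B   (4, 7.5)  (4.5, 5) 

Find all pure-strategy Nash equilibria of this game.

none

(T, L): Jia prefers R (10 > 5) — not an equilibrium.
(T, R): Ivan prefers B (4.5 > 2) — not an equilibrium.
(B, L): Ivan prefers T (11 > 4) — not an equilibrium.
(B, R): Jia prefers L (7.5 > 5) — not an equilibrium.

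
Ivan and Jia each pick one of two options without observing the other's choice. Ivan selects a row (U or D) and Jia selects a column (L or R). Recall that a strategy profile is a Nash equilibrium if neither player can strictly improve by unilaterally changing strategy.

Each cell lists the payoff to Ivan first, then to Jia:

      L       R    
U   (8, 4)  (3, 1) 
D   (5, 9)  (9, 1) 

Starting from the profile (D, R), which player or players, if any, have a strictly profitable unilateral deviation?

Ivan at (D, R) earns 9; deviating to U yields 3 — not better.
Jia earns 1; deviating to L yields 9 — a strict improvement.
Only Jia has a strictly profitable deviation.

Jia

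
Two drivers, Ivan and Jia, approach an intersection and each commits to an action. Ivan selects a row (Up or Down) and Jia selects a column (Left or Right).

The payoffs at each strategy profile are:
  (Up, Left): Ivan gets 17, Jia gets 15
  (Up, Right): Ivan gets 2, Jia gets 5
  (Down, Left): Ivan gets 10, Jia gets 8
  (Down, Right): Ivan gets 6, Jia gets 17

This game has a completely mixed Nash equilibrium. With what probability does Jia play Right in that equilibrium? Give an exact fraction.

Let q be the probability that Jia plays Left. In a completely mixed equilibrium, Ivan must be indifferent between Up and Down.
Ivan's expected payoff from Up is 17q + 2(1−q); from Down it is 10q + 6(1−q).
Setting these equal: 15q + 2 = 4q + 6, so q = 4/11.
Therefore Jia plays Right with probability 1 − 4/11 = 7/11.

7/11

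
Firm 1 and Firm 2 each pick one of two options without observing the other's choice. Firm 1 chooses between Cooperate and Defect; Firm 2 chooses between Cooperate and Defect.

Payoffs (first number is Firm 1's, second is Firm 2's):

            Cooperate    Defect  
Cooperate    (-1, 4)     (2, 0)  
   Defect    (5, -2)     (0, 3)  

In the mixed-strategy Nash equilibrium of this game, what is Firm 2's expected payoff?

4/3

First find x, the probability Firm 1 plays Cooperate, from Firm 2's indifference between Cooperate and Defect: 4x − 2(1−x) = 3(1−x), giving x = 5/9.
Since Firm 2 is indifferent in equilibrium, Firm 2's expected payoff equals the payoff from either column against (5/9, 4/9). Using Cooperate: 4(5/9) − 2(4/9) = 4/3.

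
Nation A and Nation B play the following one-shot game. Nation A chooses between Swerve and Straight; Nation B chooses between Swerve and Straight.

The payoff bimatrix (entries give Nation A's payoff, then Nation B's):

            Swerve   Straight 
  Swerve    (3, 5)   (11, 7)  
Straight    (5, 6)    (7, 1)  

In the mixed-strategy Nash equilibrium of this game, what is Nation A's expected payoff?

First find q, the probability Nation B plays Swerve, from Nation A's indifference between Swerve and Straight: 3q + 11(1−q) = 5q + 7(1−q), giving q = 2/3.
Since Nation A is indifferent in equilibrium, Nation A's expected payoff equals the payoff from either row against (2/3, 1/3). Using Swerve: 3(2/3) + 11(1/3) = 17/3.

17/3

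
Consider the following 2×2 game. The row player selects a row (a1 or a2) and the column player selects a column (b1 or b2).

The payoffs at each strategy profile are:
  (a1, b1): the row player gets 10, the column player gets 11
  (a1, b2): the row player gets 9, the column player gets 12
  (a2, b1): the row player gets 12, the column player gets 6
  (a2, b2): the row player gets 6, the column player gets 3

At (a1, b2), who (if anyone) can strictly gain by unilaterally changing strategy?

Neither

The row player at (a1, b2) earns 9; deviating to a2 yields 6 — not better.
The column player earns 12; deviating to b1 yields 11 — not better.
Neither player can strictly improve; the profile is a Nash equilibrium.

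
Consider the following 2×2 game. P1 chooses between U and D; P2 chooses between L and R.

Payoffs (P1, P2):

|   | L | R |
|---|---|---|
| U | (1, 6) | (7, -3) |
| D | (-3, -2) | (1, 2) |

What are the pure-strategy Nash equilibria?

(U, L): P1 gets 1 ≥ -3 from D, and P2 gets 6 ≥ -3 from R — Nash equilibrium.
(U, R): P2 prefers L (6 > -3) — not an equilibrium.
(D, L): P1 prefers U (1 > -3); P2 prefers R (2 > -2) — not an equilibrium.
(D, R): P1 prefers U (7 > 1) — not an equilibrium.

(U, L)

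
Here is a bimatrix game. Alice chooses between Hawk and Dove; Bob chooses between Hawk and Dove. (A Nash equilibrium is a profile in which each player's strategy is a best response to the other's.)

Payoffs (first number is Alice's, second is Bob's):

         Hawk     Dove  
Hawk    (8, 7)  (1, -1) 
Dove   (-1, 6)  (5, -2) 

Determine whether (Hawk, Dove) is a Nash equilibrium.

At (Hawk, Dove), Alice earns 1; switching to Dove would give 5, so Alice would deviate.
Bob earns -1; switching to Hawk would give 7, so Bob would deviate.
Since at least one player can profitably deviate, this is not a Nash equilibrium.

No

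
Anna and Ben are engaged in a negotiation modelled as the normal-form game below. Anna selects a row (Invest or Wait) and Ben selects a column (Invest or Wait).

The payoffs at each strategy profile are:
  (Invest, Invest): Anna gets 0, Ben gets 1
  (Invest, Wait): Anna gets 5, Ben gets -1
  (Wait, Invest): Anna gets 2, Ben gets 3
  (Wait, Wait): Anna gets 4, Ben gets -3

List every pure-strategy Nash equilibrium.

(Invest, Invest): Anna prefers Wait (2 > 0) — not an equilibrium.
(Invest, Wait): Ben prefers Invest (1 > -1) — not an equilibrium.
(Wait, Invest): Anna gets 2 ≥ 0 from Invest, and Ben gets 3 ≥ -3 from Wait — Nash equilibrium.
(Wait, Wait): Anna prefers Invest (5 > 4); Ben prefers Invest (3 > -3) — not an equilibrium.

(Wait, Invest)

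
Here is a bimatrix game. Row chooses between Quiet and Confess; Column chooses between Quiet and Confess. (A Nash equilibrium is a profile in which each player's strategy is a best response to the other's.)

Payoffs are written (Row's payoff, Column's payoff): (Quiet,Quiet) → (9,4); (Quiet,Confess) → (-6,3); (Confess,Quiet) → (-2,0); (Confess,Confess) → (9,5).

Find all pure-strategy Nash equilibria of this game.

(Quiet, Quiet): Row gets 9 ≥ -2 from Confess, and Column gets 4 ≥ 3 from Confess — Nash equilibrium.
(Quiet, Confess): Row prefers Confess (9 > -6); Column prefers Quiet (4 > 3) — not an equilibrium.
(Confess, Quiet): Row prefers Quiet (9 > -2); Column prefers Confess (5 > 0) — not an equilibrium.
(Confess, Confess): Row gets 9 ≥ -6 from Quiet, and Column gets 5 ≥ 0 from Quiet — Nash equilibrium.

(Quiet, Quiet) and (Confess, Confess)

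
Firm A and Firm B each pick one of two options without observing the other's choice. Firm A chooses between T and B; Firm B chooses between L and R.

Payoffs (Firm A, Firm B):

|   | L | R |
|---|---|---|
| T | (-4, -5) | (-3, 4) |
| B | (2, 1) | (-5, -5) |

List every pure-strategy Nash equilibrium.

(T, R) and (B, L)

(T, L): Firm A prefers B (2 > -4); Firm B prefers R (4 > -5) — not an equilibrium.
(T, R): Firm A gets -3 ≥ -5 from B, and Firm B gets 4 ≥ -5 from L — Nash equilibrium.
(B, L): Firm A gets 2 ≥ -4 from T, and Firm B gets 1 ≥ -5 from R — Nash equilibrium.
(B, R): Firm A prefers T (-3 > -5); Firm B prefers L (1 > -5) — not an equilibrium.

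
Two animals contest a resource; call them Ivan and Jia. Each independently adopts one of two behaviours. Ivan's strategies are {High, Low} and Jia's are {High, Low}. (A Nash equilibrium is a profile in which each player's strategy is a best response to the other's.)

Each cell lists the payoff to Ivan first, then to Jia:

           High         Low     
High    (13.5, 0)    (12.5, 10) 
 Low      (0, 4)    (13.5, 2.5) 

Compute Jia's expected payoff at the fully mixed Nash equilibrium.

80/23

First find p, the probability Ivan plays High, from Jia's indifference between High and Low: 4(1−p) = 10p + 2.5(1−p), giving p = 3/23.
Since Jia is indifferent in equilibrium, Jia's expected payoff equals the payoff from either column against (3/23, 20/23). Using High: 4(20/23) = 80/23.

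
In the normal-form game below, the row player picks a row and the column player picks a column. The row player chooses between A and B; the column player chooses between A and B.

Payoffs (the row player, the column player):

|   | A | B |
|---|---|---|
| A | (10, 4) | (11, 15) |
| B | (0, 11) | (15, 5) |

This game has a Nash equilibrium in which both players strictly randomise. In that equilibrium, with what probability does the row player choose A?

Let x be the probability that the row player plays A. In a completely mixed equilibrium, the column player must be indifferent between A and B.
The column player's expected payoff from A is 4x + 11(1−x); from B it is 15x + 5(1−x).
Setting these equal: −7x + 11 = 10x + 5, so x = 6/17.

6/17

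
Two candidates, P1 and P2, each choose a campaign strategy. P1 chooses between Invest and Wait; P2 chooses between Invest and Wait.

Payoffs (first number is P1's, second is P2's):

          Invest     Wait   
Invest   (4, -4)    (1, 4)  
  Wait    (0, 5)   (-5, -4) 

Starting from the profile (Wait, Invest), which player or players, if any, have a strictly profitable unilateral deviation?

P1

P1 at (Wait, Invest) earns 0; deviating to Invest yields 4 — a strict improvement.
P2 earns 5; deviating to Wait yields -4 — not better.
Only P1 has a strictly profitable deviation.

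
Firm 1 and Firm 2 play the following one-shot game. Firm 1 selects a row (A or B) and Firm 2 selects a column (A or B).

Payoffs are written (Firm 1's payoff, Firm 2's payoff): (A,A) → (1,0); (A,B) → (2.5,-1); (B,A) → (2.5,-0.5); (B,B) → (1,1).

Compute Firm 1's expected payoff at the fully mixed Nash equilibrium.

7/4

First find y, the probability Firm 2 plays A, from Firm 1's indifference between A and B: y + 2.5(1−y) = 2.5y + (1−y), giving y = 1/2.
Since Firm 1 is indifferent in equilibrium, Firm 1's expected payoff equals the payoff from either row against (1/2, 1/2). Using A: (1/2) + 2.5(1/2) = 7/4.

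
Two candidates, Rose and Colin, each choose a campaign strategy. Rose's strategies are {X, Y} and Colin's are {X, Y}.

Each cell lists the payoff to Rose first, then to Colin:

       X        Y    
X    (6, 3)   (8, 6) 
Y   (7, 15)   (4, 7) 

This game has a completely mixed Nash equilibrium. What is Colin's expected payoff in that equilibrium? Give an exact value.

First find x, the probability Rose plays X, from Colin's indifference between X and Y: 3x + 15(1−x) = 6x + 7(1−x), giving x = 8/11.
Since Colin is indifferent in equilibrium, Colin's expected payoff equals the payoff from either column against (8/11, 3/11). Using X: 3(8/11) + 15(3/11) = 69/11.

69/11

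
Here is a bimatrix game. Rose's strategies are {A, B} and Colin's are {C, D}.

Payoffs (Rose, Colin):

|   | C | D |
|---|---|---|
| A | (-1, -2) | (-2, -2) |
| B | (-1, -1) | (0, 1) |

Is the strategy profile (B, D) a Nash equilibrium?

Yes

At (B, D), Rose earns 0; switching to A would give -2, so Rose has no profitable deviation.
Colin earns 1; switching to C would give -1, so Colin has no profitable deviation.
Neither player can gain by a unilateral deviation, so this profile is a Nash equilibrium.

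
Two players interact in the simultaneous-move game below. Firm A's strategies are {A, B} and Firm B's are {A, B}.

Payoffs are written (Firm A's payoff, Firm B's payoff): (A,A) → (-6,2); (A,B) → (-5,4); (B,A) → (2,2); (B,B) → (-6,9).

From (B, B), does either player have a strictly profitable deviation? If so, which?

Firm A

Firm A at (B, B) earns -6; deviating to A yields -5 — a strict improvement.
Firm B earns 9; deviating to A yields 2 — not better.
Only Firm A has a strictly profitable deviation.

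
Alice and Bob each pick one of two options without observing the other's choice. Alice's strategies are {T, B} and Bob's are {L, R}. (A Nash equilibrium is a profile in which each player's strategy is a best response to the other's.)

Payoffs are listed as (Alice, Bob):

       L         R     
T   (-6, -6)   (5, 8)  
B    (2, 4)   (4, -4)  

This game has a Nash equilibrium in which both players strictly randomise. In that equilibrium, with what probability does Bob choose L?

1/9

Let c be the probability that Bob plays L. In a completely mixed equilibrium, Alice must be indifferent between T and B.
Alice's expected payoff from T is −6c + 5(1−c); from B it is 2c + 4(1−c).
Setting these equal: −11c + 5 = −2c + 4, so c = 1/9.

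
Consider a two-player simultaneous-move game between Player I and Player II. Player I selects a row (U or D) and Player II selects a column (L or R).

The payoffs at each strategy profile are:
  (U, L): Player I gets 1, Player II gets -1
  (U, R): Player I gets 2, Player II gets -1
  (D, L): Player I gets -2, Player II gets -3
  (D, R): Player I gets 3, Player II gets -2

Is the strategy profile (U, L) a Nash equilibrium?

At (U, L), Player I earns 1; switching to D would give -2, so Player I has no profitable deviation.
Player II earns -1; switching to R would give -1, so Player II has no profitable deviation.
Neither player can gain by a unilateral deviation, so this profile is a Nash equilibrium.

Yes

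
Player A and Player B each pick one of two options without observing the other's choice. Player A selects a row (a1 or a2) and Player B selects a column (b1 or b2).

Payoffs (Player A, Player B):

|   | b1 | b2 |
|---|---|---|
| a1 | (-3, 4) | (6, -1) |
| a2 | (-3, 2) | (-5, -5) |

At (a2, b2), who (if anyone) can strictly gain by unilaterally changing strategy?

Both

Player A at (a2, b2) earns -5; deviating to a1 yields 6 — a strict improvement.
Player B earns -5; deviating to b1 yields 2 — a strict improvement.
Both Player A and Player B have strictly profitable deviations.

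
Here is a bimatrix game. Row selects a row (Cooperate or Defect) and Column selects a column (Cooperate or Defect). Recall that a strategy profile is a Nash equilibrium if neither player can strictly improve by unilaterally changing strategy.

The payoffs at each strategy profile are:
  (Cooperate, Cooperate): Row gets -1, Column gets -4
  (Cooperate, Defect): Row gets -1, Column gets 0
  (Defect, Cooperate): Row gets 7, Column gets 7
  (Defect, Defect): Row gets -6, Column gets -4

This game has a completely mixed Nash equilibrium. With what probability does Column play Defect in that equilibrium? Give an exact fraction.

8/13

Let q be the probability that Column plays Cooperate. In a completely mixed equilibrium, Row must be indifferent between Cooperate and Defect.
Row's expected payoff from Cooperate is −q − (1−q); from Defect it is 7q − 6(1−q).
Setting these equal: -1 = 13q − 6, so q = 5/13.
Therefore Column plays Defect with probability 1 − 5/13 = 8/13.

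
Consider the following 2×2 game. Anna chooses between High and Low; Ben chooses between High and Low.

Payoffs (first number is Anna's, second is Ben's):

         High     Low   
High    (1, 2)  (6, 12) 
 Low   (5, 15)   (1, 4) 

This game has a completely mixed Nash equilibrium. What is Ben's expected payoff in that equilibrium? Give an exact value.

First find p, the probability Anna plays High, from Ben's indifference between High and Low: 2p + 15(1−p) = 12p + 4(1−p), giving p = 11/21.
Since Ben is indifferent in equilibrium, Ben's expected payoff equals the payoff from either column against (11/21, 10/21). Using High: 2(11/21) + 15(10/21) = 172/21.

172/21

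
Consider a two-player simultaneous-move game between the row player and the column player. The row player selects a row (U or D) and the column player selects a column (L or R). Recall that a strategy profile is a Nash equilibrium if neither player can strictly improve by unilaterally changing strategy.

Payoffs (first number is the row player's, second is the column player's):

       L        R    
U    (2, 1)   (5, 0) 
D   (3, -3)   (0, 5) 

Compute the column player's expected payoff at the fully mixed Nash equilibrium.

First find x, the probability the row player plays U, from the column player's indifference between L and R: x − 3(1−x) = 5(1−x), giving x = 8/9.
Since the column player is indifferent in equilibrium, the column player's expected payoff equals the payoff from either column against (8/9, 1/9). Using L: (8/9) − 3(1/9) = 5/9.

5/9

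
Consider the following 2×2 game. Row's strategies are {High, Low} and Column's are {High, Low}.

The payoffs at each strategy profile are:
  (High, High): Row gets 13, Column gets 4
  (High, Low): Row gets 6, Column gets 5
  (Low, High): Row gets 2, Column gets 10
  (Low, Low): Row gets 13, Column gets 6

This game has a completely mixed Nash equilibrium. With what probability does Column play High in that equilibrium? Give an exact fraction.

7/18

Let q be the probability that Column plays High. In a completely mixed equilibrium, Row must be indifferent between High and Low.
Row's expected payoff from High is 13q + 6(1−q); from Low it is 2q + 13(1−q).
Setting these equal: 7q + 6 = −11q + 13, so q = 7/18.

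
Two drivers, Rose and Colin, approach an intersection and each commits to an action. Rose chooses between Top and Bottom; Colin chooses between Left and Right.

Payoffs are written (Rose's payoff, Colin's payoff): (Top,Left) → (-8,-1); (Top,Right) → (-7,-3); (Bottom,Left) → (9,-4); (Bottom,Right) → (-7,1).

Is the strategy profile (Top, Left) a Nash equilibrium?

At (Top, Left), Rose earns -8; switching to Bottom would give 9, so Rose would deviate.
Colin earns -1; switching to Right would give -3, so Colin has no profitable deviation.
Since at least one player can profitably deviate, this is not a Nash equilibrium.

No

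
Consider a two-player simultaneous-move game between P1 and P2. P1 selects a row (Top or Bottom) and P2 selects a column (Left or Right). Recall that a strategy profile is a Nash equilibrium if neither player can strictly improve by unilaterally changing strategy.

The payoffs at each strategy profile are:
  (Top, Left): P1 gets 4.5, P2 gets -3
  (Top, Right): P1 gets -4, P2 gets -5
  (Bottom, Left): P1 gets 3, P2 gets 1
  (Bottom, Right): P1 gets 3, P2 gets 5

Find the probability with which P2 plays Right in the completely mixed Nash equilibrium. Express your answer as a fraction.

3/17

Let y be the probability that P2 plays Left. In a completely mixed equilibrium, P1 must be indifferent between Top and Bottom.
P1's expected payoff from Top is 4.5y − 4(1−y); from Bottom it is 3y + 3(1−y).
Setting these equal: 8.5y − 4 = 3, so y = 14/17.
Therefore P2 plays Right with probability 1 − 14/17 = 3/17.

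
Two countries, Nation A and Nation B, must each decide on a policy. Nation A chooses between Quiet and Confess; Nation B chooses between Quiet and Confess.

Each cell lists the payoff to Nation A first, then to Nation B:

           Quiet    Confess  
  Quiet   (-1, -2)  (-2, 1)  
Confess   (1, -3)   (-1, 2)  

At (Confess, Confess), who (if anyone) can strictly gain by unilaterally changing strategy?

Nation A at (Confess, Confess) earns -1; deviating to Quiet yields -2 — not better.
Nation B earns 2; deviating to Quiet yields -3 — not better.
Neither player can strictly improve; the profile is a Nash equilibrium.

Neither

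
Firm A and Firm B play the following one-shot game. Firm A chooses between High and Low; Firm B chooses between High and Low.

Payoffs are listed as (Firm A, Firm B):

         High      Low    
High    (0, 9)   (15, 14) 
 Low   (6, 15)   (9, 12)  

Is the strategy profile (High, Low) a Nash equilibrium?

Yes

At (High, Low), Firm A earns 15; switching to Low would give 9, so Firm A has no profitable deviation.
Firm B earns 14; switching to High would give 9, so Firm B has no profitable deviation.
Neither player can gain by a unilateral deviation, so this profile is a Nash equilibrium.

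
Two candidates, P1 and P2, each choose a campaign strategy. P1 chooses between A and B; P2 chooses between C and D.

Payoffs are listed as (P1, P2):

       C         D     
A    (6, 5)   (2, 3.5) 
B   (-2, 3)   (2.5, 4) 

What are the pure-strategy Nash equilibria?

(A, C) and (B, D)

(A, C): P1 gets 6 ≥ -2 from B, and P2 gets 5 ≥ 3.5 from D — Nash equilibrium.
(A, D): P1 prefers B (2.5 > 2); P2 prefers C (5 > 3.5) — not an equilibrium.
(B, C): P1 prefers A (6 > -2); P2 prefers D (4 > 3) — not an equilibrium.
(B, D): P1 gets 2.5 ≥ 2 from A, and P2 gets 4 ≥ 3 from C — Nash equilibrium.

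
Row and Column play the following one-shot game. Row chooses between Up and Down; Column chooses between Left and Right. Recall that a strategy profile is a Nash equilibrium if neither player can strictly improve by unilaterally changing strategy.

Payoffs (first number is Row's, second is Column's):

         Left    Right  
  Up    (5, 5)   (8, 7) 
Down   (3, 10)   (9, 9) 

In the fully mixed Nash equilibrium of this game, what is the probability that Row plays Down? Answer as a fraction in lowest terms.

Let p be the probability that Row plays Up. In a completely mixed equilibrium, Column must be indifferent between Left and Right.
Column's expected payoff from Left is 5p + 10(1−p); from Right it is 7p + 9(1−p).
Setting these equal: −5p + 10 = −2p + 9, so p = 1/3.
Therefore Row plays Down with probability 1 − 1/3 = 2/3.

2/3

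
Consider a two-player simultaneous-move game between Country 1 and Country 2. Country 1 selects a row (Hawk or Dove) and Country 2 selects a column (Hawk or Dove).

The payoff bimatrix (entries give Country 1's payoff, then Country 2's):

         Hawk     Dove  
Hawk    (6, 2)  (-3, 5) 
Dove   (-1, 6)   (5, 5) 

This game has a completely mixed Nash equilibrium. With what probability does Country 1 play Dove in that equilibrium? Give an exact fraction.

3/4

Let r be the probability that Country 1 plays Hawk. In a completely mixed equilibrium, Country 2 must be indifferent between Hawk and Dove.
Country 2's expected payoff from Hawk is 2r + 6(1−r); from Dove it is 5r + 5(1−r).
Setting these equal: −4r + 6 = 5, so r = 1/4.
Therefore Country 1 plays Dove with probability 1 − 1/4 = 3/4.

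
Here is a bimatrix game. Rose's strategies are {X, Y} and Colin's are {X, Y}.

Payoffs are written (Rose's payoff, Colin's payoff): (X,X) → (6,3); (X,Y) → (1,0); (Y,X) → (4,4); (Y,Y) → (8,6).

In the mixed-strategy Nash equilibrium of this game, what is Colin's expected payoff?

18/5

First find x, the probability Rose plays X, from Colin's indifference between X and Y: 3x + 4(1−x) = 6(1−x), giving x = 2/5.
Since Colin is indifferent in equilibrium, Colin's expected payoff equals the payoff from either column against (2/5, 3/5). Using X: 3(2/5) + 4(3/5) = 18/5.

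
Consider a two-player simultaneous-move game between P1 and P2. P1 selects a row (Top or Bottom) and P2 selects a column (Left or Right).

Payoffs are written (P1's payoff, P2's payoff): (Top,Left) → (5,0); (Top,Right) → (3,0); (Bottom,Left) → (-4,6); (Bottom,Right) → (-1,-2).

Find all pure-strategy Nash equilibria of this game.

(Top, Left) and (Top, Right)

(Top, Left): P1 gets 5 ≥ -4 from Bottom, and P2 gets 0 ≥ 0 from Right — Nash equilibrium.
(Top, Right): P1 gets 3 ≥ -1 from Bottom, and P2 gets 0 ≥ 0 from Left — Nash equilibrium.
(Bottom, Left): P1 prefers Top (5 > -4) — not an equilibrium.
(Bottom, Right): P1 prefers Top (3 > -1); P2 prefers Left (6 > -2) — not an equilibrium.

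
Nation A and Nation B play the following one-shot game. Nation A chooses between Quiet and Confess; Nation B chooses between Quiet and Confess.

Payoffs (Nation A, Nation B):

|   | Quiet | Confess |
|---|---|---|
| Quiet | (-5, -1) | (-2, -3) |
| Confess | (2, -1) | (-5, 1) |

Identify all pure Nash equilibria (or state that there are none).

(Quiet, Quiet): Nation A prefers Confess (2 > -5) — not an equilibrium.
(Quiet, Confess): Nation B prefers Quiet (-1 > -3) — not an equilibrium.
(Confess, Quiet): Nation B prefers Confess (1 > -1) — not an equilibrium.
(Confess, Confess): Nation A prefers Quiet (-2 > -5) — not an equilibrium.

none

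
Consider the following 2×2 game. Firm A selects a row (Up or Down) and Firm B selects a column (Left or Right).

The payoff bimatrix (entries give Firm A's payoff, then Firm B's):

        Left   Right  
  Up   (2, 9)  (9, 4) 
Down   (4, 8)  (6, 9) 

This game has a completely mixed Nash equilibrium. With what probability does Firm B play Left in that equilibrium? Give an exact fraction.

Let c be the probability that Firm B plays Left. In a completely mixed equilibrium, Firm A must be indifferent between Up and Down.
Firm A's expected payoff from Up is 2c + 9(1−c); from Down it is 4c + 6(1−c).
Setting these equal: −7c + 9 = −2c + 6, so c = 3/5.

3/5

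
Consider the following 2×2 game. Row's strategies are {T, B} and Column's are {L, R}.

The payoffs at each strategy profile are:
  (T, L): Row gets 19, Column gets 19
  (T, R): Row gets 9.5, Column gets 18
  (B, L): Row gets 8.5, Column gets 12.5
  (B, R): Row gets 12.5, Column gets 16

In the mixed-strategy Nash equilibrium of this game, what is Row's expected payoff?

First find y, the probability Column plays L, from Row's indifference between T and B: 19y + 9.5(1−y) = 8.5y + 12.5(1−y), giving y = 2/9.
Since Row is indifferent in equilibrium, Row's expected payoff equals the payoff from either row against (2/9, 7/9). Using T: 19(2/9) + 9.5(7/9) = 209/18.

209/18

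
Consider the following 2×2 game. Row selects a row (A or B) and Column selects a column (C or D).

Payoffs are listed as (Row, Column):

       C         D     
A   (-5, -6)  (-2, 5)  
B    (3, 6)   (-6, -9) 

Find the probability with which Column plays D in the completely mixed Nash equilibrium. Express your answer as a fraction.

Let c be the probability that Column plays C. In a completely mixed equilibrium, Row must be indifferent between A and B.
Row's expected payoff from A is −5c − 2(1−c); from B it is 3c − 6(1−c).
Setting these equal: −3c − 2 = 9c − 6, so c = 1/3.
Therefore Column plays D with probability 1 − 1/3 = 2/3.

2/3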